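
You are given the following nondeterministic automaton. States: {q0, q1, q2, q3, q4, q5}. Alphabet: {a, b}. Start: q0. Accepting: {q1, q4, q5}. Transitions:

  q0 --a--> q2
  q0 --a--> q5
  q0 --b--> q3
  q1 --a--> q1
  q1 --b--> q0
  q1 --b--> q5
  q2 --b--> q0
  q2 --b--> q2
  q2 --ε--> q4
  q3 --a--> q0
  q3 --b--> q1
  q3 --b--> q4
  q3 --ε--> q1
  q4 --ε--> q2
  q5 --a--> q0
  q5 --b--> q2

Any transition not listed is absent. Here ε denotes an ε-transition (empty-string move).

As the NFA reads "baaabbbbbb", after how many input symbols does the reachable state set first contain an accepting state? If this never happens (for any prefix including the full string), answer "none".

1

Start in {q0}.
Read 'b': {q0} → {q1, q3}.
None of the earlier sets intersect F, but {q1, q3} does.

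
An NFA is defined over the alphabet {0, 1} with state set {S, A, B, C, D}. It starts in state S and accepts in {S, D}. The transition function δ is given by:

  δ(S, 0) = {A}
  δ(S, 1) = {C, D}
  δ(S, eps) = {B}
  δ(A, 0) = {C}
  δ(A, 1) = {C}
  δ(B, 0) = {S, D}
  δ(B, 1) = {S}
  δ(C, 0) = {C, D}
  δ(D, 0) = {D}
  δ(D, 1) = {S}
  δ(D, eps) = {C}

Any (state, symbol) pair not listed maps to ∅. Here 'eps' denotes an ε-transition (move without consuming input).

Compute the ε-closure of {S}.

{S, B}

Begin with {S}.
ε-move S → B; add B.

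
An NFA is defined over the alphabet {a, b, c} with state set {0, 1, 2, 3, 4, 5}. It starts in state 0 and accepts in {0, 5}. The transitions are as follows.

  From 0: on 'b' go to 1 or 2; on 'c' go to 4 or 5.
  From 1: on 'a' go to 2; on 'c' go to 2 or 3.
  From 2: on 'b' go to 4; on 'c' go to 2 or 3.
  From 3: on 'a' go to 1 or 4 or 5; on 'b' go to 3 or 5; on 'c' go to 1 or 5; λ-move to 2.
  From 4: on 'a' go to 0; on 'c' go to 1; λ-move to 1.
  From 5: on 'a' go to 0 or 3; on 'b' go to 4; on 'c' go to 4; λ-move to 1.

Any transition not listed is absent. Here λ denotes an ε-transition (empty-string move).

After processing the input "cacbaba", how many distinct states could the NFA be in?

Start in {0}.
Read 'c': 0→{4, 5}; union {4, 5}; ε-closure = {1, 4, 5}.
Read 'a': 1→{2}, 4→{0}, 5→{0, 3}; now {0, 2, 3}.
Read 'c': 0→{4, 5}, 2→{2, 3}, 3→{1, 5}; now {1, 2, 3, 4, 5}.
Read 'b': 1→∅, 2→{4}, 3→{3, 5}, 4→∅, 5→{4}; union {3, 4, 5}; ε-closure = {1, 2, 3, 4, 5}.
Read 'a': 1→{2}, 2→∅, 3→{1, 4, 5}, 4→{0}, 5→{0, 3}; now {0, 1, 2, 3, 4, 5}.
Read 'b': 0→{1, 2}, 1→∅, 2→{4}, 3→{3, 5}, 4→∅, 5→{4}; now {1, 2, 3, 4, 5}.
Read 'a': 1→{2}, 2→∅, 3→{1, 4, 5}, 4→{0}, 5→{0, 3}; now {0, 1, 2, 3, 4, 5}.
That set has 6 states.

6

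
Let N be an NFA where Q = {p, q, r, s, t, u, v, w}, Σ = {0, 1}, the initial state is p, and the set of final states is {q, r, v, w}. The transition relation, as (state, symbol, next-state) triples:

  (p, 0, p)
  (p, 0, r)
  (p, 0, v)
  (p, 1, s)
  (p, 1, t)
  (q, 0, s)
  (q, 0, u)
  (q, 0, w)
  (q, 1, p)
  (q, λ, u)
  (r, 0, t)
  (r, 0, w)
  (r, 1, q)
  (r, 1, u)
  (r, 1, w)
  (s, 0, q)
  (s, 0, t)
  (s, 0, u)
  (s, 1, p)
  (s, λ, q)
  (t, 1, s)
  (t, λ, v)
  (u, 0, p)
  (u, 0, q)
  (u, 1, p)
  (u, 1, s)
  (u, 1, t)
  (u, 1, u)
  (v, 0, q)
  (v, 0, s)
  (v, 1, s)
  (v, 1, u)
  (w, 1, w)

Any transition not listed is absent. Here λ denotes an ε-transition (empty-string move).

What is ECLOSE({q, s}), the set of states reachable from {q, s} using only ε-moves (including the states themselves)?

{q, s, u}

Begin with {q, s}.
ε-move q → u; add u.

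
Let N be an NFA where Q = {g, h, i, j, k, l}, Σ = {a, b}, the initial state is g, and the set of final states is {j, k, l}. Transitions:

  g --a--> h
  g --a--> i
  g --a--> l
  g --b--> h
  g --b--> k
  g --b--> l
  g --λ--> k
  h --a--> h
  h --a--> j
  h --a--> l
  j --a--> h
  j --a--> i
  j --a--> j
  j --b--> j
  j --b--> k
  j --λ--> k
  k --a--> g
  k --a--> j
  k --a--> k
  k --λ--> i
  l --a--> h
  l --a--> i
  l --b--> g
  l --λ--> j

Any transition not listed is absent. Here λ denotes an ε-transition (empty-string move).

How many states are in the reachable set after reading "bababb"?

6

Start: ε-closure({g}) = {g, i, k}.
Read 'b': g→{h, k, l}, i→∅, k→∅; union {h, k, l}; ε-closure = {h, i, j, k, l}.
Read 'a': h→{h, j, l}, i→∅, j→{h, i, j}, k→{g, j, k}, l→{h, i}; now {g, h, i, j, k, l}.
Read 'b': g→{h, k, l}, h→∅, i→∅, j→{j, k}, k→∅, l→{g}; union {g, h, j, k, l}; ε-closure = {g, h, i, j, k, l}.
Read 'a': g→{h, i, l}, h→{h, j, l}, i→∅, j→{h, i, j}, k→{g, j, k}, l→{h, i}; now {g, h, i, j, k, l}.
Read 'b': g→{h, k, l}, h→∅, i→∅, j→{j, k}, k→∅, l→{g}; union {g, h, j, k, l}; ε-closure = {g, h, i, j, k, l}.
Read 'b': g→{h, k, l}, h→∅, i→∅, j→{j, k}, k→∅, l→{g}; union {g, h, j, k, l}; ε-closure = {g, h, i, j, k, l}.
That set has 6 states.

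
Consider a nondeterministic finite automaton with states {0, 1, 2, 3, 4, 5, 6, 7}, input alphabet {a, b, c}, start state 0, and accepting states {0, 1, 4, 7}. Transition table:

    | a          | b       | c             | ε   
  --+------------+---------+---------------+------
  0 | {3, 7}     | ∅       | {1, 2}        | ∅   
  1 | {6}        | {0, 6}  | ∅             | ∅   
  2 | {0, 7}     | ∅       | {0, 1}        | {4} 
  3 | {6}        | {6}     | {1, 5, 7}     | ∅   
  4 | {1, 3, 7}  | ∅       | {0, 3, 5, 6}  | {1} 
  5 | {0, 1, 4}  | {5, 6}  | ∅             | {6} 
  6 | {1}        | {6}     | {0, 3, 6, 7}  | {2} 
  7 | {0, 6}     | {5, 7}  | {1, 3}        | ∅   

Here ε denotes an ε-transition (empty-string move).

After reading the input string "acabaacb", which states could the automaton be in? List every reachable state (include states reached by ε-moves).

Start in {0}.
Read 'a': 0→{3, 7}; now {3, 7}.
Read 'c': 3→{1, 5, 7}, 7→{1, 3}; union {1, 3, 5, 7}; ε-closure = {1, 2, 3, 4, 5, 6, 7}.
Read 'a': 1→{6}, 2→{0, 7}, 3→{6}, 4→{1, 3, 7}, 5→{0, 1, 4}, 6→{1}, 7→{0, 6}; union {0, 1, 3, 4, 6, 7}; ε-closure = {0, 1, 2, 3, 4, 6, 7}.
Read 'b': 0→∅, 1→{0, 6}, 2→∅, 3→{6}, 4→∅, 6→{6}, 7→{5, 7}; union {0, 5, 6, 7}; ε-closure = {0, 1, 2, 4, 5, 6, 7}.
Read 'a': 0→{3, 7}, 1→{6}, 2→{0, 7}, 4→{1, 3, 7}, 5→{0, 1, 4}, 6→{1}, 7→{0, 6}; union {0, 1, 3, 4, 6, 7}; ε-closure = {0, 1, 2, 3, 4, 6, 7}.
Read 'a': 0→{3, 7}, 1→{6}, 2→{0, 7}, 3→{6}, 4→{1, 3, 7}, 6→{1}, 7→{0, 6}; union {0, 1, 3, 6, 7}; ε-closure = {0, 1, 2, 3, 4, 6, 7}.
Read 'c': 0→{1, 2}, 1→∅, 2→{0, 1}, 3→{1, 5, 7}, 4→{0, 3, 5, 6}, 6→{0, 3, 6, 7}, 7→{1, 3}; union {0, 1, 2, 3, 5, 6, 7}; ε-closure = {0, 1, 2, 3, 4, 5, 6, 7}.
Read 'b': 0→∅, 1→{0, 6}, 2→∅, 3→{6}, 4→∅, 5→{5, 6}, 6→{6}, 7→{5, 7}; union {0, 5, 6, 7}; ε-closure = {0, 1, 2, 4, 5, 6, 7}.

{0, 1, 2, 4, 5, 6, 7}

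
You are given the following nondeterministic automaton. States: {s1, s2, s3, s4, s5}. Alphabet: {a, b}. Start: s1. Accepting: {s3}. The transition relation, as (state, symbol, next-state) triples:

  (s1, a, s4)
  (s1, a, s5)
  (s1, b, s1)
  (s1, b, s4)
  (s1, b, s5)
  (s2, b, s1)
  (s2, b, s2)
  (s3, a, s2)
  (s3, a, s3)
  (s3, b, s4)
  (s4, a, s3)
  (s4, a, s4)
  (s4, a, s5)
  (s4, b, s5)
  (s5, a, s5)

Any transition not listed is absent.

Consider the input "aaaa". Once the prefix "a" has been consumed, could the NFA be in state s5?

Yes

Start in {s1}.
Read 'a': s1→{s4, s5}; now {s4, s5}.
State s5 is in {s4, s5}.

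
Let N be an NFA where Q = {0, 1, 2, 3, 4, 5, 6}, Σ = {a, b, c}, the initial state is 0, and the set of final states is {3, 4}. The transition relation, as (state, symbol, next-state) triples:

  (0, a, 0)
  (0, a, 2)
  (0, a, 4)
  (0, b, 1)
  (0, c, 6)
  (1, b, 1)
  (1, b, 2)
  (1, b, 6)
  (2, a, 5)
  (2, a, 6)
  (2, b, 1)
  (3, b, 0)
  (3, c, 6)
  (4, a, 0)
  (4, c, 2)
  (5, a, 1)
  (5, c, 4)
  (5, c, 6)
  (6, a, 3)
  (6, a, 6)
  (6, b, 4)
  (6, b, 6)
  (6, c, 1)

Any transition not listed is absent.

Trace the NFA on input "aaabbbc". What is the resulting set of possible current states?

Start in {0}.
Read 'a': 0→{0, 2, 4}; now {0, 2, 4}.
Read 'a': 0→{0, 2, 4}, 2→{5, 6}, 4→{0}; now {0, 2, 4, 5, 6}.
Read 'a': 0→{0, 2, 4}, 2→{5, 6}, 4→{0}, 5→{1}, 6→{3, 6}; now {0, 1, 2, 3, 4, 5, 6}.
Read 'b': 0→{1}, 1→{1, 2, 6}, 2→{1}, 3→{0}, 4→∅, 5→∅, 6→{4, 6}; now {0, 1, 2, 4, 6}.
Read 'b': 0→{1}, 1→{1, 2, 6}, 2→{1}, 4→∅, 6→{4, 6}; now {1, 2, 4, 6}.
Read 'b': 1→{1, 2, 6}, 2→{1}, 4→∅, 6→{4, 6}; now {1, 2, 4, 6}.
Read 'c': 1→∅, 2→∅, 4→{2}, 6→{1}; now {1, 2}.

{1, 2}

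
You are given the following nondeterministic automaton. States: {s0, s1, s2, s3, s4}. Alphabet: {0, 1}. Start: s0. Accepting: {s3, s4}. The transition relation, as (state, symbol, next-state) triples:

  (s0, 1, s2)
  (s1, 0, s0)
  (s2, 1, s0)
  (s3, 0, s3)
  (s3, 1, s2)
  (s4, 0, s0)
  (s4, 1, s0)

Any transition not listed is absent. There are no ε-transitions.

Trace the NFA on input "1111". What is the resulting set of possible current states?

Start in {s0}.
Read '1': {s0} → {s2}.
Read '1': {s2} → {s0}.
Read '1': {s0} → {s2}.
Read '1': {s2} → {s0}.

{s0}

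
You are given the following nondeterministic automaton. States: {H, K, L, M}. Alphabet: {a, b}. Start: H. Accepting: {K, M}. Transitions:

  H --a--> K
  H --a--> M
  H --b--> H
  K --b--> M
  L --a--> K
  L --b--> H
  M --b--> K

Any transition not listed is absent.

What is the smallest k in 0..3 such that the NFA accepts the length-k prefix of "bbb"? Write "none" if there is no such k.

Start in {H}.
Read 'b': {H} → {H}.
Read 'b': {H} → {H}.
Read 'b': {H} → {H}.
No reachable set along the way intersects F.

none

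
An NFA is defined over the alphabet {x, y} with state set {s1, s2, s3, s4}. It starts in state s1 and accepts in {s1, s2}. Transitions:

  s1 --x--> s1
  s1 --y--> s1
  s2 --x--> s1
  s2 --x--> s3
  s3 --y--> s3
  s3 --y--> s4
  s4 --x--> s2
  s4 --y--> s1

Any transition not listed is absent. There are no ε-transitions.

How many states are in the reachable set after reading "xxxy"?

Start in {s1}.
Read 'x': s1→{s1}; now {s1}.
Read 'x': s1→{s1}; now {s1}.
Read 'x': s1→{s1}; now {s1}.
Read 'y': s1→{s1}; now {s1}.
That set has 1 state.

1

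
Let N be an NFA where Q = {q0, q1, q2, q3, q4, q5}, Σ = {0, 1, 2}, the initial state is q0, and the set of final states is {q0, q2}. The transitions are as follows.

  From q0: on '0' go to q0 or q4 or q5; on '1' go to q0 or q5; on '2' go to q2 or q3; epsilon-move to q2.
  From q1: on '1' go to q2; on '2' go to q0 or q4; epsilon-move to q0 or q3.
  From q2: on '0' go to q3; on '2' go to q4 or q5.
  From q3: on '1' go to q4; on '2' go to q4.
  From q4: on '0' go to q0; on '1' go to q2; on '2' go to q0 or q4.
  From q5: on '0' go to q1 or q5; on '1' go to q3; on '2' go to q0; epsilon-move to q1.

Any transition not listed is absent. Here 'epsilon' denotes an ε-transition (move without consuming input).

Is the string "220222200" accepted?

Yes

Start: ε-closure({q0}) = {q0, q2}.
Read '2': q0→{q2, q3}, q2→{q4, q5}; union {q2, q3, q4, q5}; ε-closure = {q0, q1, q2, q3, q4, q5}.
Read '2': q0→{q2, q3}, q1→{q0, q4}, q2→{q4, q5}, q3→{q4}, q4→{q0, q4}, q5→{q0}; union {q0, q2, q3, q4, q5}; ε-closure = {q0, q1, q2, q3, q4, q5}.
Read '0': q0→{q0, q4, q5}, q1→∅, q2→{q3}, q3→∅, q4→{q0}, q5→{q1, q5}; union {q0, q1, q3, q4, q5}; ε-closure = {q0, q1, q2, q3, q4, q5}.
Read '2': q0→{q2, q3}, q1→{q0, q4}, q2→{q4, q5}, q3→{q4}, q4→{q0, q4}, q5→{q0}; union {q0, q2, q3, q4, q5}; ε-closure = {q0, q1, q2, q3, q4, q5}.
Read '2': q0→{q2, q3}, q1→{q0, q4}, q2→{q4, q5}, q3→{q4}, q4→{q0, q4}, q5→{q0}; union {q0, q2, q3, q4, q5}; ε-closure = {q0, q1, q2, q3, q4, q5}.
Read '2': q0→{q2, q3}, q1→{q0, q4}, q2→{q4, q5}, q3→{q4}, q4→{q0, q4}, q5→{q0}; union {q0, q2, q3, q4, q5}; ε-closure = {q0, q1, q2, q3, q4, q5}.
Read '2': q0→{q2, q3}, q1→{q0, q4}, q2→{q4, q5}, q3→{q4}, q4→{q0, q4}, q5→{q0}; union {q0, q2, q3, q4, q5}; ε-closure = {q0, q1, q2, q3, q4, q5}.
Read '0': q0→{q0, q4, q5}, q1→∅, q2→{q3}, q3→∅, q4→{q0}, q5→{q1, q5}; union {q0, q1, q3, q4, q5}; ε-closure = {q0, q1, q2, q3, q4, q5}.
Read '0': q0→{q0, q4, q5}, q1→∅, q2→{q3}, q3→∅, q4→{q0}, q5→{q1, q5}; union {q0, q1, q3, q4, q5}; ε-closure = {q0, q1, q2, q3, q4, q5}.
The final set {q0, q1, q2, q3, q4, q5} contains the accepting states q0, q2.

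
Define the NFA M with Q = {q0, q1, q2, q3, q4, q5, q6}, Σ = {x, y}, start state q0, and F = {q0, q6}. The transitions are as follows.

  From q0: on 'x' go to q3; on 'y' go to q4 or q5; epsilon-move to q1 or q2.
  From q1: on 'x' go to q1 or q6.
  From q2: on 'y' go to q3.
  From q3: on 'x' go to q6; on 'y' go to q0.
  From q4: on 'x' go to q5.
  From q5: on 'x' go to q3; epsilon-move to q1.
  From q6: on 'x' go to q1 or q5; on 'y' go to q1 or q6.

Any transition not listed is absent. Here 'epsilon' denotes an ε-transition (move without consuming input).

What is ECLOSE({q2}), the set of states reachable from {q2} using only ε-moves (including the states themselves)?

{q2}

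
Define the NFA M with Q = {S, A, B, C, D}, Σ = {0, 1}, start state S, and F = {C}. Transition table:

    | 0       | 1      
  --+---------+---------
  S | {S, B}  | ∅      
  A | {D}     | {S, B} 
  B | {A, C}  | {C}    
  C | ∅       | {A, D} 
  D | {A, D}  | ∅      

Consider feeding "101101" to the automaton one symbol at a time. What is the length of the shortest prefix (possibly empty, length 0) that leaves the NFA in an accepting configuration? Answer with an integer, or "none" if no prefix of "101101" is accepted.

none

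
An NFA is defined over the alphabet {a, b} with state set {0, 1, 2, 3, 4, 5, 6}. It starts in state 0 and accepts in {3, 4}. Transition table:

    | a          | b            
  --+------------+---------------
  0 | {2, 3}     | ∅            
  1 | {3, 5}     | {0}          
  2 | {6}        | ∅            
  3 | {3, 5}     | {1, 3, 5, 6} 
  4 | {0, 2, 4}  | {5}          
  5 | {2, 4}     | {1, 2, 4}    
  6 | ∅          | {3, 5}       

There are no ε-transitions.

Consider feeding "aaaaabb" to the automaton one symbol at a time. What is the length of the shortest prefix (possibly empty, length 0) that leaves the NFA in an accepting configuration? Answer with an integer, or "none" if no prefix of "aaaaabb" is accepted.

Start in {0}.
Read 'a': 0→{2, 3}; now {2, 3}.
None of the earlier sets intersect F, but {2, 3} does.

1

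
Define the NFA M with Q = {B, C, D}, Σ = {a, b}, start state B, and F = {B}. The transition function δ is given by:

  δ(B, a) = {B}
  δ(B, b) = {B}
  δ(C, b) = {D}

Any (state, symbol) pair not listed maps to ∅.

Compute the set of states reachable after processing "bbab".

{B}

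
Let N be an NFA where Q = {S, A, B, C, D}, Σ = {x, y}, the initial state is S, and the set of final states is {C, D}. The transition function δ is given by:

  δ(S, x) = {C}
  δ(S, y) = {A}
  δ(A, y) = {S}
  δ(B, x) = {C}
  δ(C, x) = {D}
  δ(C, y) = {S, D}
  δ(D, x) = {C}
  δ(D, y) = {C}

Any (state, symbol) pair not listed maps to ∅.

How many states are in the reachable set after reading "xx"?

1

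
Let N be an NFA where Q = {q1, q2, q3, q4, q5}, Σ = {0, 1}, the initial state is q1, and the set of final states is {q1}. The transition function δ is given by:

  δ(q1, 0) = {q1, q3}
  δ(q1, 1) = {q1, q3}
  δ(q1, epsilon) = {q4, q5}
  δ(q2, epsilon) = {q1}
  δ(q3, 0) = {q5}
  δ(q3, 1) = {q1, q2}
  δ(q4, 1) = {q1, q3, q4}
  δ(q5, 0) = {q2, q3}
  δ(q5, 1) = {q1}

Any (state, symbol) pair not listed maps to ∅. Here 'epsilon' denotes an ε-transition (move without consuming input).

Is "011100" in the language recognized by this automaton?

Yes

Start: ε-closure({q1}) = {q1, q4, q5}.
Read '0': q1→{q1, q3}, q4→∅, q5→{q2, q3}; union {q1, q2, q3}; ε-closure = {q1, q2, q3, q4, q5}.
Read '1': q1→{q1, q3}, q2→∅, q3→{q1, q2}, q4→{q1, q3, q4}, q5→{q1}; union {q1, q2, q3, q4}; ε-closure = {q1, q2, q3, q4, q5}.
Read '1': q1→{q1, q3}, q2→∅, q3→{q1, q2}, q4→{q1, q3, q4}, q5→{q1}; union {q1, q2, q3, q4}; ε-closure = {q1, q2, q3, q4, q5}.
Read '1': q1→{q1, q3}, q2→∅, q3→{q1, q2}, q4→{q1, q3, q4}, q5→{q1}; union {q1, q2, q3, q4}; ε-closure = {q1, q2, q3, q4, q5}.
Read '0': q1→{q1, q3}, q2→∅, q3→{q5}, q4→∅, q5→{q2, q3}; union {q1, q2, q3, q5}; ε-closure = {q1, q2, q3, q4, q5}.
Read '0': q1→{q1, q3}, q2→∅, q3→{q5}, q4→∅, q5→{q2, q3}; union {q1, q2, q3, q5}; ε-closure = {q1, q2, q3, q4, q5}.
The final set {q1, q2, q3, q4, q5} contains the accepting state q1.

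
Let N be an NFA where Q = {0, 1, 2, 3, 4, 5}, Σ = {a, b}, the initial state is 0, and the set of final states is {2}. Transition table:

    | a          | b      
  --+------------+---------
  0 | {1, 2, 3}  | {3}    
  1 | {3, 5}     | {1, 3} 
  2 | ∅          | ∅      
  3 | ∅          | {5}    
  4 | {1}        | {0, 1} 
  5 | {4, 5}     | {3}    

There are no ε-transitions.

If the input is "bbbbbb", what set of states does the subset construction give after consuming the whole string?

Start in {0}.
Read 'b': {0} → {3}.
Read 'b': {3} → {5}.
Read 'b': {5} → {3}.
Read 'b': {3} → {5}.
Read 'b': {5} → {3}.
Read 'b': {3} → {5}.

{5}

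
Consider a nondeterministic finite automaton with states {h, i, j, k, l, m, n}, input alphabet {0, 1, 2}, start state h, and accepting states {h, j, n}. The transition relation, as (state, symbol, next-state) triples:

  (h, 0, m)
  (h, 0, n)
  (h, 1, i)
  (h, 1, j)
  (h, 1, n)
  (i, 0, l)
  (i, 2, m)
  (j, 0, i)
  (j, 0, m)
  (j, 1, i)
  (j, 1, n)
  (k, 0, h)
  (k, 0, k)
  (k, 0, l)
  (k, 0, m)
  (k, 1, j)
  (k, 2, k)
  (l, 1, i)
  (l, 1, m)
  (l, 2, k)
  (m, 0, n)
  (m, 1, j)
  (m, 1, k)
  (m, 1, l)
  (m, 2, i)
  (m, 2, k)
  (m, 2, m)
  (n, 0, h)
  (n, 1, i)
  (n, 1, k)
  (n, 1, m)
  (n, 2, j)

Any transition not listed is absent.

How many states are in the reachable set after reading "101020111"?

6

Start in {h}.
Read '1': h→{i, j, n}; now {i, j, n}.
Read '0': i→{l}, j→{i, m}, n→{h}; now {h, i, l, m}.
Read '1': h→{i, j, n}, i→∅, l→{i, m}, m→{j, k, l}; now {i, j, k, l, m, n}.
Read '0': i→{l}, j→{i, m}, k→{h, k, l, m}, l→∅, m→{n}, n→{h}; now {h, i, k, l, m, n}.
Read '2': h→∅, i→{m}, k→{k}, l→{k}, m→{i, k, m}, n→{j}; now {i, j, k, m}.
Read '0': i→{l}, j→{i, m}, k→{h, k, l, m}, m→{n}; now {h, i, k, l, m, n}.
Read '1': h→{i, j, n}, i→∅, k→{j}, l→{i, m}, m→{j, k, l}, n→{i, k, m}; now {i, j, k, l, m, n}.
Read '1': i→∅, j→{i, n}, k→{j}, l→{i, m}, m→{j, k, l}, n→{i, k, m}; now {i, j, k, l, m, n}.
Read '1': i→∅, j→{i, n}, k→{j}, l→{i, m}, m→{j, k, l}, n→{i, k, m}; now {i, j, k, l, m, n}.
That set has 6 states.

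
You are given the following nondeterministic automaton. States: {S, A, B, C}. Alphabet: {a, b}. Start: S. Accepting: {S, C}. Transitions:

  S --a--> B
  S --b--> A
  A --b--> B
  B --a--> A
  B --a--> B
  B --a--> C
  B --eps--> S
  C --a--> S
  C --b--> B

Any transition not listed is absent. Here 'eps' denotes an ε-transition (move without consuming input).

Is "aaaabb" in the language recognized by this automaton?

Start in {S}.
Read 'a': {S} → {S, B}.
Read 'a': {S, B} → {S, A, B, C}.
Read 'a': {S, A, B, C} → {S, A, B, C}.
Read 'a': {S, A, B, C} → {S, A, B, C}.
Read 'b': {S, A, B, C} → {S, A, B}.
Read 'b': {S, A, B} → {S, A, B}.
The final set {S, A, B} contains the accepting state S.

Yes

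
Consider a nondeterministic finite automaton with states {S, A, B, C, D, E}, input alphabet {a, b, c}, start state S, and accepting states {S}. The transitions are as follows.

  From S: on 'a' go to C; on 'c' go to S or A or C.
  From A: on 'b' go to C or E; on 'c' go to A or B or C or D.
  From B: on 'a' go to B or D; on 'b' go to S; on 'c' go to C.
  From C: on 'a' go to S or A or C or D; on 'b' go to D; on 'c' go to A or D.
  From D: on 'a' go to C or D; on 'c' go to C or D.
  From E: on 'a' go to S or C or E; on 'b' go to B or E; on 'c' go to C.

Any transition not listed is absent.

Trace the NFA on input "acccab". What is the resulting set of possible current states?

{S, C, D, E}

Start in {S}.
Read 'a': {S} → {C}.
Read 'c': {C} → {A, D}.
Read 'c': {A, D} → {A, B, C, D}.
Read 'c': {A, B, C, D} → {A, B, C, D}.
Read 'a': {A, B, C, D} → {S, A, B, C, D}.
Read 'b': {S, A, B, C, D} → {S, C, D, E}.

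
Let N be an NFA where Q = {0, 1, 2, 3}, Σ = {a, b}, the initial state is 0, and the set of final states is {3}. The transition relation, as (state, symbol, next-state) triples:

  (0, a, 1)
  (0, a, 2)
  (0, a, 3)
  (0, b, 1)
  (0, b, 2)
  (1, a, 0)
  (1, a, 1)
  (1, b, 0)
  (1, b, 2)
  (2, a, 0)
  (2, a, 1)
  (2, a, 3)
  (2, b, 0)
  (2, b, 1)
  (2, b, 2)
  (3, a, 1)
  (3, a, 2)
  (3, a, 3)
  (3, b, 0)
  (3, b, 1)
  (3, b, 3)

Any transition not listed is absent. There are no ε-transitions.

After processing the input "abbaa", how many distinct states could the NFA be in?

Start in {0}.
Read 'a': {0} → {1, 2, 3}.
Read 'b': {1, 2, 3} → {0, 1, 2, 3}.
Read 'b': {0, 1, 2, 3} → {0, 1, 2, 3}.
Read 'a': {0, 1, 2, 3} → {0, 1, 2, 3}.
Read 'a': {0, 1, 2, 3} → {0, 1, 2, 3}.
That set has 4 states.

4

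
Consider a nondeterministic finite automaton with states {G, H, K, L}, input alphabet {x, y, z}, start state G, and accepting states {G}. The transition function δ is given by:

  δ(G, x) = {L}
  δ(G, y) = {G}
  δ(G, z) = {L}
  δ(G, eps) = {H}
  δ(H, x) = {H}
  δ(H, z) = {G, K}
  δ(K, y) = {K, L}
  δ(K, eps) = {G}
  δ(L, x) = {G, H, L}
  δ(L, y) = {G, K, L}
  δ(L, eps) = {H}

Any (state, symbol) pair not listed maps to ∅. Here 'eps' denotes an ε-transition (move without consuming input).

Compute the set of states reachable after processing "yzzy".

{G, H, K, L}

Start: ε-closure({G}) = {G, H}.
Read 'y': {G, H} → {G, H}.
Read 'z': {G, H} → {G, H, K, L}.
Read 'z': {G, H, K, L} → {G, H, K, L}.
Read 'y': {G, H, K, L} → {G, H, K, L}.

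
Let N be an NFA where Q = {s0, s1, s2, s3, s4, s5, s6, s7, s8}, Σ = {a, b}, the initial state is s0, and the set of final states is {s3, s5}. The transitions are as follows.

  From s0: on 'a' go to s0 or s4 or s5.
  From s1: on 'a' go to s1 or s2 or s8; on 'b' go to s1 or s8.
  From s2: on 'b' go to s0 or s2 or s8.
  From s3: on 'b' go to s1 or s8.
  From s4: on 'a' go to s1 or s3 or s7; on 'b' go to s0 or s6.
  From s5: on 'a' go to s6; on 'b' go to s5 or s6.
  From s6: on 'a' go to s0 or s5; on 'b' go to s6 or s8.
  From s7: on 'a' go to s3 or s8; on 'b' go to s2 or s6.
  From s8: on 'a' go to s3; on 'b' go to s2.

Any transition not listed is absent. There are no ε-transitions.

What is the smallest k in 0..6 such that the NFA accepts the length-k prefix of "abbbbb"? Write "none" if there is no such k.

1

Start in {s0}.
Read 'a': s0→{s0, s4, s5}; now {s0, s4, s5}.
None of the earlier sets intersect F, but {s0, s4, s5} does.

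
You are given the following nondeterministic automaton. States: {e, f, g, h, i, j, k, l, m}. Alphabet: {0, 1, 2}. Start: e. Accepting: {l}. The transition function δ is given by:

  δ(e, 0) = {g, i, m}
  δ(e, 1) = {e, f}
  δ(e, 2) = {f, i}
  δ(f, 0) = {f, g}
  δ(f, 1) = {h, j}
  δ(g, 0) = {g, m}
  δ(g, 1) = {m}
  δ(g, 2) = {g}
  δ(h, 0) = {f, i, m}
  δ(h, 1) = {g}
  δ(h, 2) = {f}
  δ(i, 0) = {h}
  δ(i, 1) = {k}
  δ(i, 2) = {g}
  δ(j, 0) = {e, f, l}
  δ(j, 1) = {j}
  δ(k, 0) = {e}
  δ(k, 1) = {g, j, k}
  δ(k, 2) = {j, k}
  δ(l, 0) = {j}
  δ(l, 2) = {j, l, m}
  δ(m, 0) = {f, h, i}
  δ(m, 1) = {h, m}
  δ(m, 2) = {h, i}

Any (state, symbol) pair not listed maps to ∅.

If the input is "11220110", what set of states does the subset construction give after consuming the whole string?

{f, g, h, i, m}

Start in {e}.
Read '1': {e} → {e, f}.
Read '1': {e, f} → {e, f, h, j}.
Read '2': {e, f, h, j} → {f, i}.
Read '2': {f, i} → {g}.
Read '0': {g} → {g, m}.
Read '1': {g, m} → {h, m}.
Read '1': {h, m} → {g, h, m}.
Read '0': {g, h, m} → {f, g, h, i, m}.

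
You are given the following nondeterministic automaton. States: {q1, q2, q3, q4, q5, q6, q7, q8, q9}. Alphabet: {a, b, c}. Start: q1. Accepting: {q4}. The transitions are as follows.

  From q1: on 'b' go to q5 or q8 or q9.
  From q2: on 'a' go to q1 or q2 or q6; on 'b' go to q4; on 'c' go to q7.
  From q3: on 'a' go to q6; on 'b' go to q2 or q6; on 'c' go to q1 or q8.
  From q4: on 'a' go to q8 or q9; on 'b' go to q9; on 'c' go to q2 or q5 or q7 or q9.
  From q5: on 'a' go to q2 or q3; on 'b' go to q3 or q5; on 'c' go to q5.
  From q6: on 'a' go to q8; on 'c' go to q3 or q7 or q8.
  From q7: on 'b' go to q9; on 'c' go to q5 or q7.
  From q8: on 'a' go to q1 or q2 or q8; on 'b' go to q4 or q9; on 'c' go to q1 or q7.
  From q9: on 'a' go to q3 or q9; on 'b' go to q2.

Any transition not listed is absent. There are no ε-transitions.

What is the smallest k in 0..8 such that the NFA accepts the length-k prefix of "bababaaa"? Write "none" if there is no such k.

3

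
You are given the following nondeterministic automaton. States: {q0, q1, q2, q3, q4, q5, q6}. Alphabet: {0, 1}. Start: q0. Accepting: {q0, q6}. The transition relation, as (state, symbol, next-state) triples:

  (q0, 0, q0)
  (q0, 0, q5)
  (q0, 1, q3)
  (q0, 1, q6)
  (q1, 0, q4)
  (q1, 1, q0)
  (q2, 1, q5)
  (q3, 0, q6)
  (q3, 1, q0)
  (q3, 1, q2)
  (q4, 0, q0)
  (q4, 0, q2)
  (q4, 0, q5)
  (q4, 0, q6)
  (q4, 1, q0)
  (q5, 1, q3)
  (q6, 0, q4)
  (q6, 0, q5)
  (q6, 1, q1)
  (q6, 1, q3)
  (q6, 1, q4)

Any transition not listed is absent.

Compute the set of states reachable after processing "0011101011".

{q0, q1, q2, q3, q4, q6}

Start in {q0}.
Read '0': {q0} → {q0, q5}.
Read '0': {q0, q5} → {q0, q5}.
Read '1': {q0, q5} → {q3, q6}.
Read '1': {q3, q6} → {q0, q1, q2, q3, q4}.
Read '1': {q0, q1, q2, q3, q4} → {q0, q2, q3, q5, q6}.
Read '0': {q0, q2, q3, q5, q6} → {q0, q4, q5, q6}.
Read '1': {q0, q4, q5, q6} → {q0, q1, q3, q4, q6}.
Read '0': {q0, q1, q3, q4, q6} → {q0, q2, q4, q5, q6}.
Read '1': {q0, q2, q4, q5, q6} → {q0, q1, q3, q4, q5, q6}.
Read '1': {q0, q1, q3, q4, q5, q6} → {q0, q1, q2, q3, q4, q6}.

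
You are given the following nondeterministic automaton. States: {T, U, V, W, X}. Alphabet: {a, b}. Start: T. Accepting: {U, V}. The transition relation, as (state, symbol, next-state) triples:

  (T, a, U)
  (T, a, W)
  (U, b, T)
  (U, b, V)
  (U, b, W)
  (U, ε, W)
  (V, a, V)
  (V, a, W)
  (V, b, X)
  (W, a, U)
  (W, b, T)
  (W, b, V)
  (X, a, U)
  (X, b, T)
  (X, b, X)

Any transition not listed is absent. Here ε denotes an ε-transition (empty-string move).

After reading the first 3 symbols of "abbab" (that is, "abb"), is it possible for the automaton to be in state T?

Start in {T}.
Read 'a': {T} → {U, W}.
Read 'b': {U, W} → {T, V, W}.
Read 'b': {T, V, W} → {T, V, X}.
State T is in {T, V, X}.

Yes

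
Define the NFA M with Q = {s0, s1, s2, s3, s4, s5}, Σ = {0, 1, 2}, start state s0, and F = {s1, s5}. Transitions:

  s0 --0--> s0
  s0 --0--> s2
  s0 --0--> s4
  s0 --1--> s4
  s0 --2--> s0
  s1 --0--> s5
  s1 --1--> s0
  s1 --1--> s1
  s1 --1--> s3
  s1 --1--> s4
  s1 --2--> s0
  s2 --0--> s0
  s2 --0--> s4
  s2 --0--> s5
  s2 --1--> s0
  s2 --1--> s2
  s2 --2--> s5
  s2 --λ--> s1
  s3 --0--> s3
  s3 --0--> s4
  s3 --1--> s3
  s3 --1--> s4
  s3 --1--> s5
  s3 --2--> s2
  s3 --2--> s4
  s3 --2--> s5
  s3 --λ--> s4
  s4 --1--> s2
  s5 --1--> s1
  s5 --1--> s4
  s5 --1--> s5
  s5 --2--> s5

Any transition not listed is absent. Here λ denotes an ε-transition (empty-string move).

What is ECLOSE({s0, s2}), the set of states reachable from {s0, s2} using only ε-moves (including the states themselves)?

{s0, s1, s2}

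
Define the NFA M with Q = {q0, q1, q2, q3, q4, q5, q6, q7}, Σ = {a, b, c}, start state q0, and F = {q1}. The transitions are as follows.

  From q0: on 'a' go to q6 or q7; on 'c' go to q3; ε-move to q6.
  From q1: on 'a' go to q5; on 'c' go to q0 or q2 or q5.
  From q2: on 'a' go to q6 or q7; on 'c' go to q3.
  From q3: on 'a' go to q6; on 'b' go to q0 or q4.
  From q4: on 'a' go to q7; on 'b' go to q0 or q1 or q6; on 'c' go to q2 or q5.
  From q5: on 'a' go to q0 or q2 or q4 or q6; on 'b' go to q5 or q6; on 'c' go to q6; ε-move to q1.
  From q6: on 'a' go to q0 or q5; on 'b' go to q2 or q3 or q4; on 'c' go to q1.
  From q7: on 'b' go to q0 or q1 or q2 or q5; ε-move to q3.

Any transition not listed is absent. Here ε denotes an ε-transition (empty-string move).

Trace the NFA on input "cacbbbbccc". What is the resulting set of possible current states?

{q0, q1, q2, q3, q5, q6}

Start: ε-closure({q0}) = {q0, q6}.
Read 'c': q0→{q3}, q6→{q1}; now {q1, q3}.
Read 'a': q1→{q5}, q3→{q6}; union {q5, q6}; ε-closure = {q1, q5, q6}.
Read 'c': q1→{q0, q2, q5}, q5→{q6}, q6→{q1}; now {q0, q1, q2, q5, q6}.
Read 'b': q0→∅, q1→∅, q2→∅, q5→{q5, q6}, q6→{q2, q3, q4}; union {q2, q3, q4, q5, q6}; ε-closure = {q1, q2, q3, q4, q5, q6}.
Read 'b': q1→∅, q2→∅, q3→{q0, q4}, q4→{q0, q1, q6}, q5→{q5, q6}, q6→{q2, q3, q4}; now {q0, q1, q2, q3, q4, q5, q6}.
Read 'b': q0→∅, q1→∅, q2→∅, q3→{q0, q4}, q4→{q0, q1, q6}, q5→{q5, q6}, q6→{q2, q3, q4}; now {q0, q1, q2, q3, q4, q5, q6}.
Read 'b': q0→∅, q1→∅, q2→∅, q3→{q0, q4}, q4→{q0, q1, q6}, q5→{q5, q6}, q6→{q2, q3, q4}; now {q0, q1, q2, q3, q4, q5, q6}.
Read 'c': q0→{q3}, q1→{q0, q2, q5}, q2→{q3}, q3→∅, q4→{q2, q5}, q5→{q6}, q6→{q1}; now {q0, q1, q2, q3, q5, q6}.
Read 'c': q0→{q3}, q1→{q0, q2, q5}, q2→{q3}, q3→∅, q5→{q6}, q6→{q1}; now {q0, q1, q2, q3, q5, q6}.
Read 'c': q0→{q3}, q1→{q0, q2, q5}, q2→{q3}, q3→∅, q5→{q6}, q6→{q1}; now {q0, q1, q2, q3, q5, q6}.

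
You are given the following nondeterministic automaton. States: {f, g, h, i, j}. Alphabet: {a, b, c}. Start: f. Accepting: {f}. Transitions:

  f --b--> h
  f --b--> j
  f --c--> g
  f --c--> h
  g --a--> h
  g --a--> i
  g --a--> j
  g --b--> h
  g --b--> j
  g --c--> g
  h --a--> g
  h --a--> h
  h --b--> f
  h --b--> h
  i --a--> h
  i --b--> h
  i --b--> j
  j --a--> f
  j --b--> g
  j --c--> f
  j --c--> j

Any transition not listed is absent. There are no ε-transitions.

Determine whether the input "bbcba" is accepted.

Yes

Start in {f}.
Read 'b': f→{h, j}; now {h, j}.
Read 'b': h→{f, h}, j→{g}; now {f, g, h}.
Read 'c': f→{g, h}, g→{g}, h→∅; now {g, h}.
Read 'b': g→{h, j}, h→{f, h}; now {f, h, j}.
Read 'a': f→∅, h→{g, h}, j→{f}; now {f, g, h}.
The final set {f, g, h} contains the accepting state f.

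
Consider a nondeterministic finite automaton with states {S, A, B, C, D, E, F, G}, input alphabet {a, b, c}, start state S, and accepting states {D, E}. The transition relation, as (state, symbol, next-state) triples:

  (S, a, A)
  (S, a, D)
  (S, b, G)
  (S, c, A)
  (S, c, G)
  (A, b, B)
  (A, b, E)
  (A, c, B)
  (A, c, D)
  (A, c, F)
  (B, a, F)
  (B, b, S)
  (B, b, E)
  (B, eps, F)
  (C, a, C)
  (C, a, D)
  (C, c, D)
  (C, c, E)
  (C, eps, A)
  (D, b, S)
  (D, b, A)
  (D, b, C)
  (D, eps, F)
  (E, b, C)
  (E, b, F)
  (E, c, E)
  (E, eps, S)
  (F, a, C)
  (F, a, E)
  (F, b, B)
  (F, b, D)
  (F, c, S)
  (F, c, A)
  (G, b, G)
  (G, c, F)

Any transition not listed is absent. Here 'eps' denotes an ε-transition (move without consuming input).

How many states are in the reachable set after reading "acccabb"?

Start in {S}.
Read 'a': S→{A, D}; union {A, D}; ε-closure = {A, D, F}.
Read 'c': A→{B, D, F}, D→∅, F→{S, A}; now {S, A, B, D, F}.
Read 'c': S→{A, G}, A→{B, D, F}, B→∅, D→∅, F→{S, A}; now {S, A, B, D, F, G}.
Read 'c': S→{A, G}, A→{B, D, F}, B→∅, D→∅, F→{S, A}, G→{F}; now {S, A, B, D, F, G}.
Read 'a': S→{A, D}, A→∅, B→{F}, D→∅, F→{C, E}, G→∅; union {A, C, D, E, F}; ε-closure = {S, A, C, D, E, F}.
Read 'b': S→{G}, A→{B, E}, C→∅, D→{S, A, C}, E→{C, F}, F→{B, D}; now {S, A, B, C, D, E, F, G}.
Read 'b': S→{G}, A→{B, E}, B→{S, E}, C→∅, D→{S, A, C}, E→{C, F}, F→{B, D}, G→{G}; now {S, A, B, C, D, E, F, G}.
That set has 8 states.

8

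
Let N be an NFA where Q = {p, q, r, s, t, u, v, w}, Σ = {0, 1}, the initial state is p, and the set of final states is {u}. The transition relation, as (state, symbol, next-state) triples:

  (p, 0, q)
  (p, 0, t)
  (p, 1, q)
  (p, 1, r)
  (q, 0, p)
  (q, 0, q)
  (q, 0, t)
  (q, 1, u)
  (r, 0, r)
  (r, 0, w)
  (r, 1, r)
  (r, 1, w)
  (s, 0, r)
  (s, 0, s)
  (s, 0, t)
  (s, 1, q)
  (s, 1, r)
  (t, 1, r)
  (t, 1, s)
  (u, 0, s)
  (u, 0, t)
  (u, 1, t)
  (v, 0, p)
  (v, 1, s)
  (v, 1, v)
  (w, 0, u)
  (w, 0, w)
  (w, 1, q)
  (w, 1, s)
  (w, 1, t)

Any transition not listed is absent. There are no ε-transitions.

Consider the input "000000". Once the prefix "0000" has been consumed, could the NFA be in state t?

Start in {p}.
Read '0': {p} → {q, t}.
Read '0': {q, t} → {p, q, t}.
Read '0': {p, q, t} → {p, q, t}.
Read '0': {p, q, t} → {p, q, t}.
State t is in {p, q, t}.

Yes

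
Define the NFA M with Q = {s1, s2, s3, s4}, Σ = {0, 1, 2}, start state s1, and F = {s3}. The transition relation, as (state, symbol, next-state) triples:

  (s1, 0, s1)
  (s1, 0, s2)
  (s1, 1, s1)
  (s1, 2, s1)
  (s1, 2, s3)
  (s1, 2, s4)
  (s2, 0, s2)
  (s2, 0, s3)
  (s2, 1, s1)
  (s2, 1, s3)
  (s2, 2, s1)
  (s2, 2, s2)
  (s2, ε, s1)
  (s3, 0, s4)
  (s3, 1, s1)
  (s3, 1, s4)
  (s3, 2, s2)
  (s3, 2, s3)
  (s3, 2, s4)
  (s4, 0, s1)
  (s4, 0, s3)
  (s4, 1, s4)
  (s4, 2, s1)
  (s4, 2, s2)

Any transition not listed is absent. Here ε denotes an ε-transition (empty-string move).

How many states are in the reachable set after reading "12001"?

3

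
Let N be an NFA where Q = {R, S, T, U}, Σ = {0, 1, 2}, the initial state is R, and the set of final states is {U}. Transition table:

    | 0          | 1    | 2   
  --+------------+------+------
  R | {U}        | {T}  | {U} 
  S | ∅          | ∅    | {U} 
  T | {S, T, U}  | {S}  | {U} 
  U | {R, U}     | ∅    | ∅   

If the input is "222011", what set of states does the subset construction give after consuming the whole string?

∅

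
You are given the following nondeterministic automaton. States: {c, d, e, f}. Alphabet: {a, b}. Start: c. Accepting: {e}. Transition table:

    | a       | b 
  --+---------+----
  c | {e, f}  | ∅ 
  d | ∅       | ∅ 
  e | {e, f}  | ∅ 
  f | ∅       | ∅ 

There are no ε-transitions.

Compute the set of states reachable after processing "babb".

Start in {c}.
Read 'b': {c} → ∅.
The set is empty and remains empty for the remaining 3 symbols.

∅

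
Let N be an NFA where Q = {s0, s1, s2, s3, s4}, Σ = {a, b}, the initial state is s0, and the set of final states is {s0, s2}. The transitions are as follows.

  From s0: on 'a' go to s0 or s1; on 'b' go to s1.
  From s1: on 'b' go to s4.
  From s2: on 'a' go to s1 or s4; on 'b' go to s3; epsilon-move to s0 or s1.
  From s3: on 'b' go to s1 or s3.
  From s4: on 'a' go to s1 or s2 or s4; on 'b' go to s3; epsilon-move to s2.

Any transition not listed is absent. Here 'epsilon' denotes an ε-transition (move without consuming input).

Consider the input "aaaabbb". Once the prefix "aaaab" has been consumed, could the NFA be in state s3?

No

Start in {s0}.
Read 'a': s0→{s0, s1}; now {s0, s1}.
Read 'a': s0→{s0, s1}, s1→∅; now {s0, s1}.
Read 'a': s0→{s0, s1}, s1→∅; now {s0, s1}.
Read 'a': s0→{s0, s1}, s1→∅; now {s0, s1}.
Read 'b': s0→{s1}, s1→{s4}; union {s1, s4}; ε-closure = {s0, s1, s2, s4}.
State s3 is not in {s0, s1, s2, s4}.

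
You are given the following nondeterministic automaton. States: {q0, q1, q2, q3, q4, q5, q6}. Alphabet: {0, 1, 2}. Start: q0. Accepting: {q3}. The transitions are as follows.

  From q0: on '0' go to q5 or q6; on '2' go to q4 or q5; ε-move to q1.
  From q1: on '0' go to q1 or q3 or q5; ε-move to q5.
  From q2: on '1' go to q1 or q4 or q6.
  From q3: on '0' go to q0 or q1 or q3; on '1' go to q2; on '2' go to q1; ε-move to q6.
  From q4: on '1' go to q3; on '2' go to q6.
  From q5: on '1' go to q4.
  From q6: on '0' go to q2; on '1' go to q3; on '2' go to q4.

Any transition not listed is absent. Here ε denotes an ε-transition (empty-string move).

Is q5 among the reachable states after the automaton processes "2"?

Start: ε-closure({q0}) = {q0, q1, q5}.
Read '2': q0→{q4, q5}, q1→∅, q5→∅; now {q4, q5}.
State q5 is in {q4, q5}.

Yes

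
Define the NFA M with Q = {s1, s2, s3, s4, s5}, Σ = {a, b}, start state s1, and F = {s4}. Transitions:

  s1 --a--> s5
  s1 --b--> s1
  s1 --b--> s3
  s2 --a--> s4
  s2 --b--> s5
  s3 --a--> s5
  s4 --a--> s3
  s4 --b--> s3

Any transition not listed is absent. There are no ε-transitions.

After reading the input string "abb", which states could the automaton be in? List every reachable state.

∅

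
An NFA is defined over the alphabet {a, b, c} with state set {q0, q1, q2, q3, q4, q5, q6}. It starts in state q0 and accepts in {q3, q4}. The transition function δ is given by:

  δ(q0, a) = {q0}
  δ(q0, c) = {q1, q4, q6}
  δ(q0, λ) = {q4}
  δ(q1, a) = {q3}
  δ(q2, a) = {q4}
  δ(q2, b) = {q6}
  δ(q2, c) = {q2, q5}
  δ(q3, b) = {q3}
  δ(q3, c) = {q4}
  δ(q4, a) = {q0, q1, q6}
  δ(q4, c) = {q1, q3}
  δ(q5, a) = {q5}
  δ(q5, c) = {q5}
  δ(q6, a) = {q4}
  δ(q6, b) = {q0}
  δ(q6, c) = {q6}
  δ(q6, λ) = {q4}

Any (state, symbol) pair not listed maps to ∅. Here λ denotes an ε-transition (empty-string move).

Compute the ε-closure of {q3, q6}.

{q3, q4, q6}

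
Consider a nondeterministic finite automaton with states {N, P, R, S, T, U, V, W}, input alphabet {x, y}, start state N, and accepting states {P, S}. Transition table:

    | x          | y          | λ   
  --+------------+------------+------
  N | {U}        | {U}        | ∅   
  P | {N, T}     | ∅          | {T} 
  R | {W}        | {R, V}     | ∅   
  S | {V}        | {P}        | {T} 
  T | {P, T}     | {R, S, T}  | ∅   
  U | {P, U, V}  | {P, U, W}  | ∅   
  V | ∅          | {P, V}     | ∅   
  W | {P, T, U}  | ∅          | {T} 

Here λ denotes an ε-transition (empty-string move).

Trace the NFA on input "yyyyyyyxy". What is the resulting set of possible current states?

Start in {N}.
Read 'y': {N} → {U}.
Read 'y': {U} → {P, T, U, W}.
Read 'y': {P, T, U, W} → {P, R, S, T, U, W}.
Read 'y': {P, R, S, T, U, W} → {P, R, S, T, U, V, W}.
Read 'y': {P, R, S, T, U, V, W} → {P, R, S, T, U, V, W}.
Read 'y': {P, R, S, T, U, V, W} → {P, R, S, T, U, V, W}.
Read 'y': {P, R, S, T, U, V, W} → {P, R, S, T, U, V, W}.
Read 'x': {P, R, S, T, U, V, W} → {N, P, T, U, V, W}.
Read 'y': {N, P, T, U, V, W} → {P, R, S, T, U, V, W}.

{P, R, S, T, U, V, W}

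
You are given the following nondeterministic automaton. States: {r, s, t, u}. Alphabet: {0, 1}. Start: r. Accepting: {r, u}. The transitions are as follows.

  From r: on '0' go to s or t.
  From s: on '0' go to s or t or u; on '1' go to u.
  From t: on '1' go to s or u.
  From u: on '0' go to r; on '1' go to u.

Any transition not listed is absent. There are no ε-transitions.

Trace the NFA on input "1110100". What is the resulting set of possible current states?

∅

Start in {r}.
Read '1': {r} → ∅.
The set is empty and remains empty for the remaining 6 symbols.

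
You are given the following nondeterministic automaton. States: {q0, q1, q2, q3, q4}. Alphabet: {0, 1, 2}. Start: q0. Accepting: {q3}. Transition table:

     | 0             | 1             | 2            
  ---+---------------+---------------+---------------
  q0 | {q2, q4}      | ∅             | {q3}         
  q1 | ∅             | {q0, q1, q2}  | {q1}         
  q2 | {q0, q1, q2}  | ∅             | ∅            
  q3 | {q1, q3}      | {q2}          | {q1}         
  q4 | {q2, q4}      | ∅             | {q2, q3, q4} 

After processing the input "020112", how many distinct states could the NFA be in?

2

Start in {q0}.
Read '0': q0→{q2, q4}; now {q2, q4}.
Read '2': q2→∅, q4→{q2, q3, q4}; now {q2, q3, q4}.
Read '0': q2→{q0, q1, q2}, q3→{q1, q3}, q4→{q2, q4}; now {q0, q1, q2, q3, q4}.
Read '1': q0→∅, q1→{q0, q1, q2}, q2→∅, q3→{q2}, q4→∅; now {q0, q1, q2}.
Read '1': q0→∅, q1→{q0, q1, q2}, q2→∅; now {q0, q1, q2}.
Read '2': q0→{q3}, q1→{q1}, q2→∅; now {q1, q3}.
That set has 2 states.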